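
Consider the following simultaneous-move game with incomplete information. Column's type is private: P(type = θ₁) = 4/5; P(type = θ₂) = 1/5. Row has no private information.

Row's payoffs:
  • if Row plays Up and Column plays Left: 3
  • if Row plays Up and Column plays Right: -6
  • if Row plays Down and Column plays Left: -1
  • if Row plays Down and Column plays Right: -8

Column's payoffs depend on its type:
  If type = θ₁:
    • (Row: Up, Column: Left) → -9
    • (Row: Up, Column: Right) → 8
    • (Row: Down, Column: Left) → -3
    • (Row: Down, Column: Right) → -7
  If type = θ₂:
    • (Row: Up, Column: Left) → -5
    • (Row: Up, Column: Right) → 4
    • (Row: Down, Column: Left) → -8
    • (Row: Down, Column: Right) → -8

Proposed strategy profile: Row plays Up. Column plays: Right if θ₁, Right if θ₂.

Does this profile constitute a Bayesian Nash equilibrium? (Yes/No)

Yes

Row plays Up: E[Up] = 4/5·(-6) + 1/5·(-6) = -6; E[Down] = -8. Best-responding. ✓
Column (type θ₁), facing Up: Left gives -9, Right gives 8. Proposed Right is best. ✓
Column (type θ₂), facing Up: Left gives -5, Right gives 4. Proposed Right is best. ✓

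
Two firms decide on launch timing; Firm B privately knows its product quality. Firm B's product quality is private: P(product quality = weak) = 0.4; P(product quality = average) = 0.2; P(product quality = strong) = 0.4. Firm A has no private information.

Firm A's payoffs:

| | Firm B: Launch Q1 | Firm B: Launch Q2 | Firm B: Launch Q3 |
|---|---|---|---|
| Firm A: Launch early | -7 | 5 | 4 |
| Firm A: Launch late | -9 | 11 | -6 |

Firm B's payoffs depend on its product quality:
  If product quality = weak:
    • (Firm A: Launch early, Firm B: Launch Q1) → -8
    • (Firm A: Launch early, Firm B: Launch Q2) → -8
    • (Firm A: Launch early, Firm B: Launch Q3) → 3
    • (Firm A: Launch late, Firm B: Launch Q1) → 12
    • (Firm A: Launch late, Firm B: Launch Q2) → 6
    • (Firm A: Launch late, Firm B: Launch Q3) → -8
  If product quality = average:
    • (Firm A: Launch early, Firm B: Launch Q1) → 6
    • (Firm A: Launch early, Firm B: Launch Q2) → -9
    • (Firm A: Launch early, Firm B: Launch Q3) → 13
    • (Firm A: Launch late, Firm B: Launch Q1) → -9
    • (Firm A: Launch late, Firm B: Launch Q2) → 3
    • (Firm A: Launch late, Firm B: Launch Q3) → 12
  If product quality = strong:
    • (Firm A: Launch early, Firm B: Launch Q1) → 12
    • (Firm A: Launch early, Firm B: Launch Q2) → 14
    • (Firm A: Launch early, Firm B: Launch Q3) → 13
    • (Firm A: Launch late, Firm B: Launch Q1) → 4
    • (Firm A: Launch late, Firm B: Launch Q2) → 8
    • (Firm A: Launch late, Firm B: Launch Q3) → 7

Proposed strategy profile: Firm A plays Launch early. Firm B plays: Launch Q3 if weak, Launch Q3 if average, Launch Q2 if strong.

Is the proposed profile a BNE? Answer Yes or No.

Yes

Firm A plays Launch early: E[Launch early] = 0.4·(4) + 0.2·(4) + 0.4·(5) = 4.4; E[Launch late] = 0.8. Best-responding. ✓
Firm B (product quality weak), facing Launch early: Launch Q1 gives -8, Launch Q2 gives -8, Launch Q3 gives 3. Proposed Launch Q3 is best. ✓
Firm B (product quality average), facing Launch early: Launch Q1 gives 6, Launch Q2 gives -9, Launch Q3 gives 13. Proposed Launch Q3 is best. ✓
Firm B (product quality strong), facing Launch early: Launch Q1 gives 12, Launch Q2 gives 14, Launch Q3 gives 13. Proposed Launch Q2 is best. ✓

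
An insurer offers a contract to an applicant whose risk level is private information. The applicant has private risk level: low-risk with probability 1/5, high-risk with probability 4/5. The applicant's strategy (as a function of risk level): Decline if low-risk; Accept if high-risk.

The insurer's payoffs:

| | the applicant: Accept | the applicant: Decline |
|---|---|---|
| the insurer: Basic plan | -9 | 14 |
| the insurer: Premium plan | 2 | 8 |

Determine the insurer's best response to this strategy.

E[Basic plan] = 1/5·(14) + 4/5·(-9) = -22/5
E[Premium plan] = 1/5·(8) + 4/5·(2) = 16/5
Best response: Premium plan (16/5 is the largest).

Premium plan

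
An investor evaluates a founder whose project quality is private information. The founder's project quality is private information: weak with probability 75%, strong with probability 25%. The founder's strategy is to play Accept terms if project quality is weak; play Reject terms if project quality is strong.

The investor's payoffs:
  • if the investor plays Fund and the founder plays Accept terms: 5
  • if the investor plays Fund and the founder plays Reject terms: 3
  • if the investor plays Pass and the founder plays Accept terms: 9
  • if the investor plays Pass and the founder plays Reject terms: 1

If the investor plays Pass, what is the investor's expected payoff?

7

Take the expectation over the founder's project quality, weighting each type's action by its prior probability.
E[Pass] = 0.75·9 + 0.25·1 = 6.75 + 0.25 = 7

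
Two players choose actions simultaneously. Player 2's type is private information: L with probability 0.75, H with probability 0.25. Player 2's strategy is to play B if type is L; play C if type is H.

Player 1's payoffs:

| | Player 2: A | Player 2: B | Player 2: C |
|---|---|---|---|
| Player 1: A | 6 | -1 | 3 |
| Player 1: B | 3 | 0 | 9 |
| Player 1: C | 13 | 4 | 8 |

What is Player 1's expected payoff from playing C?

Take the expectation over Player 2's type, weighting each type's action by its prior probability.
E[C] = 0.75·4 + 0.25·8 = 3 + 2 = 5

5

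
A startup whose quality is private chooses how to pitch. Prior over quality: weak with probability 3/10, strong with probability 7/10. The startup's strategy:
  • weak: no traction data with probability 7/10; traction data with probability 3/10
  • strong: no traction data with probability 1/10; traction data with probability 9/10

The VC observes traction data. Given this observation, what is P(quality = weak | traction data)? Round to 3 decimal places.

P(traction data) = (3/10)·(3/10) + (7/10)·(9/10) = 18/25
P(weak | traction data) = ((3/10)·(3/10)) / (18/25) = (9/100) / (18/25) = 1/8

0.125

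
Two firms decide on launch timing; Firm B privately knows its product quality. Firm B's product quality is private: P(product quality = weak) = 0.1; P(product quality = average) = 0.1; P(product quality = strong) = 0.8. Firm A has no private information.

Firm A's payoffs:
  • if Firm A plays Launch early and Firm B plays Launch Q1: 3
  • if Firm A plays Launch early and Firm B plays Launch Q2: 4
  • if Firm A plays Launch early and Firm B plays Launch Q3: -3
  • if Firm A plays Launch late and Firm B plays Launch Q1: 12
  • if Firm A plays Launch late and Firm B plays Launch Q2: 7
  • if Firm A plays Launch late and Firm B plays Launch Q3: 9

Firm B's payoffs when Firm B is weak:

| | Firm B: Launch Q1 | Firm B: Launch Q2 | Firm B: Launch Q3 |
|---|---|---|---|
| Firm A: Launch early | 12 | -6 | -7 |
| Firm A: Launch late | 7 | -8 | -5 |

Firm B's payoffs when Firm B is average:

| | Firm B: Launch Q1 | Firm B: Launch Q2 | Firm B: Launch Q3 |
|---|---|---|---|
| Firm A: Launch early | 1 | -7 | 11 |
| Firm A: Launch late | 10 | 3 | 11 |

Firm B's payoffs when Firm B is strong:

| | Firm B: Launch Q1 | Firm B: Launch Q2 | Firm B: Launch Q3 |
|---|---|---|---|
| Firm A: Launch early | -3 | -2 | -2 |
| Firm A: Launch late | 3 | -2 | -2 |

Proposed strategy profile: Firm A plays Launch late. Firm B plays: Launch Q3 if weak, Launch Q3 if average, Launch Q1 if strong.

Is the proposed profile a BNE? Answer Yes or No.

Firm A plays Launch late: E[Launch late] = 0.1·(9) + 0.1·(9) + 0.8·(12) = 11.4; E[Launch early] = 1.8. Best-responding. ✓
Firm B (product quality weak), facing Launch late: Launch Q1 gives 7, Launch Q2 gives -8, Launch Q3 gives -5. Proposed Launch Q3 is not best — profitable deviation exists. ✗
Firm B (product quality average), facing Launch late: Launch Q1 gives 10, Launch Q2 gives 3, Launch Q3 gives 11. Proposed Launch Q3 is best. ✓
Firm B (product quality strong), facing Launch late: Launch Q1 gives 3, Launch Q2 gives -2, Launch Q3 gives -2. Proposed Launch Q1 is best. ✓

No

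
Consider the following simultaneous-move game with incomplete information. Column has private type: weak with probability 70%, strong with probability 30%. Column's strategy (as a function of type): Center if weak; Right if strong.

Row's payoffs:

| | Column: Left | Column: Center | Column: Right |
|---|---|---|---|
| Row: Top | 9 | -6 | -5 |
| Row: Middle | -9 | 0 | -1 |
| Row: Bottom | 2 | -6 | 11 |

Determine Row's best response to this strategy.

Compute Row's expected payoff for each action, taking the expectation over Column's type.
E[Top] = 0.7·(-6) + 0.3·(-5) = -5.7
E[Middle] = 0.7·(0) + 0.3·(-1) = -0.3
E[Bottom] = 0.7·(-6) + 0.3·(11) = -0.9
Best response: Middle (-0.3 is the largest).

Middle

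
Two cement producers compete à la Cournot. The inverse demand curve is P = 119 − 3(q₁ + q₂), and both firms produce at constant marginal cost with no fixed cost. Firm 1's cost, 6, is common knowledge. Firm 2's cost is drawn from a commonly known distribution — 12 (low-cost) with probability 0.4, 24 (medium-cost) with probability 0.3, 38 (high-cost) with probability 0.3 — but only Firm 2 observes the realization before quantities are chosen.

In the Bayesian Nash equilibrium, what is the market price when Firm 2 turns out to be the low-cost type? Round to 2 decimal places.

43.77

Firm 2 with cost c maximizes (119 − 3(q₁+q₂) − c)·q₂, giving q₂(c) = (119 − c − 3q₁)/6.
E[c₂] = 0.4·12 + 0.3·24 + 0.3·38 = 23.4
Firm 1's FOC against E[q₂] yields q₁ = (119 − 2·6 + E[c₂])/9 = (119 − 12 + 23.4)/9 = 14.4889.
q₂(low-cost) = 10.5889, so P = 119 − 3·(14.4889 + 10.5889) = 43.7667.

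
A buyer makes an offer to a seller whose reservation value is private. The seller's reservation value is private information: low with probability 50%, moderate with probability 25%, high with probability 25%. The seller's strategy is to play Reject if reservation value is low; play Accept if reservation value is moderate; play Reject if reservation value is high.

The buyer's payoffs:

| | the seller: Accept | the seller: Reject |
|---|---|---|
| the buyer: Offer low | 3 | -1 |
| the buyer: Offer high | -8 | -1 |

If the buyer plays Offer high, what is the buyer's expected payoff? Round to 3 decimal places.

Take the expectation over the seller's reservation value, weighting each type's action by its prior probability.
E[Offer high] = 0.5·(-1) + 0.25·(-8) + 0.25·(-1) = (-0.5) + (-2) + (-0.25) = -2.75

-2.750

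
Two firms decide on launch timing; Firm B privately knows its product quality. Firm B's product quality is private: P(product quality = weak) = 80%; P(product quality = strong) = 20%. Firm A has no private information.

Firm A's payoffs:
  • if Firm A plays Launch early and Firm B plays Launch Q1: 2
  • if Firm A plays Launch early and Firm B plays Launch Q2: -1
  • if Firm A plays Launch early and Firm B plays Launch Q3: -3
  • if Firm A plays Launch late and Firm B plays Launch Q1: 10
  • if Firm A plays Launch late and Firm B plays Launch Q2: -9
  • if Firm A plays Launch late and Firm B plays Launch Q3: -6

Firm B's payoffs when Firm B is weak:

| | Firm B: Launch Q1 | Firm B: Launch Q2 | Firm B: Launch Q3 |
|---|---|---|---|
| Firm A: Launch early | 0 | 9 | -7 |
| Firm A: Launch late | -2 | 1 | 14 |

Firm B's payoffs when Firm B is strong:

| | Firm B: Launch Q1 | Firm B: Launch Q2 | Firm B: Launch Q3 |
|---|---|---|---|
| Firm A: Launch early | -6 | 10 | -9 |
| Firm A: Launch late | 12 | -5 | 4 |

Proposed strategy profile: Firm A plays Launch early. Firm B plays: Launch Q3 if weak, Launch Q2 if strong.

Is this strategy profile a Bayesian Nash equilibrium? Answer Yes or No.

A profile is a BNE iff every type of every player is best-responding given beliefs about the other side.
Firm A plays Launch early: E[Launch early] = 0.8·(-3) + 0.2·(-1) = -2.6; E[Launch late] = -6.6. Best-responding. ✓
Firm B (product quality weak), facing Launch early: Launch Q1 gives 0, Launch Q2 gives 9, Launch Q3 gives -7. Proposed Launch Q3 is not best — profitable deviation exists. ✗
Firm B (product quality strong), facing Launch early: Launch Q1 gives -6, Launch Q2 gives 10, Launch Q3 gives -9. Proposed Launch Q2 is best. ✓

No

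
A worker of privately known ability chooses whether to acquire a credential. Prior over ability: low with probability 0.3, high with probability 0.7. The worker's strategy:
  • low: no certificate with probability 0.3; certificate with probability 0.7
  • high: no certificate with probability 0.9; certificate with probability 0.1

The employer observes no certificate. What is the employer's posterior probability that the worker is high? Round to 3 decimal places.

0.875

P(no certificate) = 0.3·0.3 + 0.7·0.9 = 0.72
P(high | no certificate) = (0.7·0.9) / 0.72 = 0.63 / 0.72 = 0.875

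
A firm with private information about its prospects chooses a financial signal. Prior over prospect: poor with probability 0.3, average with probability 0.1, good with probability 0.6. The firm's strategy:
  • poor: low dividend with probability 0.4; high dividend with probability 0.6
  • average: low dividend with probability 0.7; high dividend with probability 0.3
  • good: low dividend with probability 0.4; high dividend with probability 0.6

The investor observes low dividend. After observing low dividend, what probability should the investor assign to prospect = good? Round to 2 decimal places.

P(low dividend) = 0.3·0.4 + 0.1·0.7 + 0.6·0.4 = 0.43
P(good | low dividend) = (0.6·0.4) / 0.43 = 0.24 / 0.43 = 0.55814

0.56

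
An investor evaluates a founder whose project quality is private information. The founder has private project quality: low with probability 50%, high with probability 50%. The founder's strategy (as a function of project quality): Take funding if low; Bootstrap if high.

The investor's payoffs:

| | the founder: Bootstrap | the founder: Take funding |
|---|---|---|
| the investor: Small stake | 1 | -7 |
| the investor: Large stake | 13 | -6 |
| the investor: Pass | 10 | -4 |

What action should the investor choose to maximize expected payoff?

Large stake

Compute the investor's expected payoff for each action, taking the expectation over the founder's type.
E[Small stake] = 0.5·(-7) + 0.5·(1) = -3
E[Large stake] = 0.5·(-6) + 0.5·(13) = 3.5
E[Pass] = 0.5·(-4) + 0.5·(10) = 3
Best response: Large stake (3.5 is the largest).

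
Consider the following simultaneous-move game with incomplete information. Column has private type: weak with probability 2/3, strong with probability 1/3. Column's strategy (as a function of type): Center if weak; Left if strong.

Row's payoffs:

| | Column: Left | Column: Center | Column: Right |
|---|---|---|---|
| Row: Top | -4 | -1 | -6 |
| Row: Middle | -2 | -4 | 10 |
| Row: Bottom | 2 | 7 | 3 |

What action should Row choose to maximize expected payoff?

Compute Row's expected payoff for each action, taking the expectation over Column's type.
E[Top] = 2/3·(-1) + 1/3·(-4) = -2
E[Middle] = 2/3·(-4) + 1/3·(-2) = -10/3
E[Bottom] = 2/3·(7) + 1/3·(2) = 16/3
Best response: Bottom (16/3 is the largest).

Bottom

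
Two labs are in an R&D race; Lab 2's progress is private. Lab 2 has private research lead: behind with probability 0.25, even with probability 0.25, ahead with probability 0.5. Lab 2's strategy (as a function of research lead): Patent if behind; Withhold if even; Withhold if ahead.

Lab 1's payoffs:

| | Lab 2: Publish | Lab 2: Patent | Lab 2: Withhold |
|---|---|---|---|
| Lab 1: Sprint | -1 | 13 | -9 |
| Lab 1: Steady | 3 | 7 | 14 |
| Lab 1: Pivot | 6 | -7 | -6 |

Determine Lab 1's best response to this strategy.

Compute Lab 1's expected payoff for each action, taking the expectation over Lab 2's type.
E[Sprint] = 0.25·(13) + 0.25·(-9) + 0.5·(-9) = -3.5
E[Steady] = 0.25·(7) + 0.25·(14) + 0.5·(14) = 12.25
E[Pivot] = 0.25·(-7) + 0.25·(-6) + 0.5·(-6) = -6.25
Best response: Steady (12.25 is the largest).

Steady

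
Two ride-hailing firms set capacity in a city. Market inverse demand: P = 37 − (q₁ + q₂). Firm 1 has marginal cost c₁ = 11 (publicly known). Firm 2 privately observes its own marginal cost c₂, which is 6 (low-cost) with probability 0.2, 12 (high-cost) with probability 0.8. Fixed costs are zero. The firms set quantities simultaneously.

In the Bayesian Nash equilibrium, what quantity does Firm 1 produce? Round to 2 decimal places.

8.60

Type-c best response for Firm 2: q₂(c) = (37 − c)/2 − q₁/2.
Firm 1 maximizes expected profit; its first-order condition is 37 − 2q₁ − E[q₂] − 11 = 0.
Substituting E[q₂] and solving: E[c₂] = 10.8, so q₁ = (37 − 2·11 + 10.8)/3 = 8.6.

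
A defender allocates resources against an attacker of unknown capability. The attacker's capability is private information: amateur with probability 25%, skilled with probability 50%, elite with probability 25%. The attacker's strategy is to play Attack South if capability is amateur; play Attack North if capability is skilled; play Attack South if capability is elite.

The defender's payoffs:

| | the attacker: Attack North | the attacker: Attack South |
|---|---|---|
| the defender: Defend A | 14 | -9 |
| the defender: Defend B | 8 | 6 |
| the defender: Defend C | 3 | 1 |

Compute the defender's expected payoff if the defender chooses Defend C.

2

E[Defend C] = 0.25·1 + 0.5·3 + 0.25·1 = 0.25 + 1.5 + 0.25 = 2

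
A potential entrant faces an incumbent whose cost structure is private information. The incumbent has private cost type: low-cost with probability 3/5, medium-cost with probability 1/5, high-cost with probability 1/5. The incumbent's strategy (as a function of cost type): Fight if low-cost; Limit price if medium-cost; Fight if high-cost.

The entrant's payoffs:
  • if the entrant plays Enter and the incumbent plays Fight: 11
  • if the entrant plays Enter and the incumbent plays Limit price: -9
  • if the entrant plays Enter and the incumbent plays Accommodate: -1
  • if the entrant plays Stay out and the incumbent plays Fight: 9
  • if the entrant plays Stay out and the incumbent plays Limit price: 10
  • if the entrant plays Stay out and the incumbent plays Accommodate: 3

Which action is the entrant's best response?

E[Enter] = 3/5·(11) + 1/5·(-9) + 1/5·(11) = 7
E[Stay out] = 3/5·(9) + 1/5·(10) + 1/5·(9) = 46/5
Best response: Stay out (46/5 is the largest).

Stay out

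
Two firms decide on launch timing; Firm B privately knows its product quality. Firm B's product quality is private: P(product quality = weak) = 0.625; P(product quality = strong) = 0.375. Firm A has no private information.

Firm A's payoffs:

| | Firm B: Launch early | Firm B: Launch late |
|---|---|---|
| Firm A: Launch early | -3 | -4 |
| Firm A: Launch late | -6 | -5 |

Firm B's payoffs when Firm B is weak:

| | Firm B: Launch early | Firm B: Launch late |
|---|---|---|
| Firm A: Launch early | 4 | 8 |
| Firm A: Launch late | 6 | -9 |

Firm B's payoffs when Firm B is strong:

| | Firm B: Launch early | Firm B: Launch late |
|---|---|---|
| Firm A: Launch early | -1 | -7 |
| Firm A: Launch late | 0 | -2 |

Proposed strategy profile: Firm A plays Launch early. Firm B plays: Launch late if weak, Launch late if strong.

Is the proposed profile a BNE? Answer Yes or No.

No

A profile is a BNE iff every type of every player is best-responding given beliefs about the other side.
Firm A plays Launch early: E[Launch early] = 0.625·(-4) + 0.375·(-4) = -4; E[Launch late] = -5. Best-responding. ✓
Firm B (product quality weak), facing Launch early: Launch early gives 4, Launch late gives 8. Proposed Launch late is best. ✓
Firm B (product quality strong), facing Launch early: Launch early gives -1, Launch late gives -7. Proposed Launch late is not best — profitable deviation exists. ✗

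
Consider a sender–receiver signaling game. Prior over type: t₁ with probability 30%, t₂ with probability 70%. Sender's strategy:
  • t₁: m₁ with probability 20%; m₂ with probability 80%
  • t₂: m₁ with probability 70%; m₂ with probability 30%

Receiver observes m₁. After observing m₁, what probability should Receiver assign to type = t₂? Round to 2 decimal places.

Apply Bayes' rule using the sender's strategy as the likelihood.
P(m₁) = 0.3·0.2 + 0.7·0.7 = 0.55
P(t₂ | m₁) = (0.7·0.7) / 0.55 = 0.49 / 0.55 = 0.890909

0.89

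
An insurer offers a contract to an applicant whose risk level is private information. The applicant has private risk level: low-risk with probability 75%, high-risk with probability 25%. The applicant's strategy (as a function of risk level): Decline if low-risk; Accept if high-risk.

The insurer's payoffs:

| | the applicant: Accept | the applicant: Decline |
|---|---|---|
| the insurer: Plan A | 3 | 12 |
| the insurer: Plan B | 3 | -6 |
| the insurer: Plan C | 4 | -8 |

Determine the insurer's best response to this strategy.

Plan A

E[Plan A] = 0.75·(12) + 0.25·(3) = 9.75
E[Plan B] = 0.75·(-6) + 0.25·(3) = -3.75
E[Plan C] = 0.75·(-8) + 0.25·(4) = -5
Best response: Plan A (9.75 is the largest).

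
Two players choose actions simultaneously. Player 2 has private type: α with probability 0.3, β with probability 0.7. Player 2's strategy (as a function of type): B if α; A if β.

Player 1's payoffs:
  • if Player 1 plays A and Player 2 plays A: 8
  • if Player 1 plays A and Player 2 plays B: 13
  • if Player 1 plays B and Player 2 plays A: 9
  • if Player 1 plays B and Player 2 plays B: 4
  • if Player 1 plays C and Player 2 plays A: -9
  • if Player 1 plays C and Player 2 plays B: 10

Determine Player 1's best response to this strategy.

A

Compute Player 1's expected payoff for each action, taking the expectation over Player 2's type.
E[A] = 0.3·(13) + 0.7·(8) = 9.5
E[B] = 0.3·(4) + 0.7·(9) = 7.5
E[C] = 0.3·(10) + 0.7·(-9) = -3.3
Best response: A (9.5 is the largest).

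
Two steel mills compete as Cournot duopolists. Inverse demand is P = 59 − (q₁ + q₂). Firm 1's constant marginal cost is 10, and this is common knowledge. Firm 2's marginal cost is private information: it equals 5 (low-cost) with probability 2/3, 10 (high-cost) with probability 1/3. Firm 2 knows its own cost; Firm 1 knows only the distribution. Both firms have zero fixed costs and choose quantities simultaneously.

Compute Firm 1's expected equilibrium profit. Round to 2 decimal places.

Type-c best response for Firm 2: q₂(c) = (59 − c)/2 − q₁/2.
Firm 1 maximizes expected profit; its first-order condition is 59 − 2q₁ − E[q₂] − 10 = 0.
Substituting E[q₂] and solving: E[c₂] = 6.66667, so q₁ = (59 − 2·10 + 6.66667)/3 = 15.2222.
E[P] = 59 − (q₁ + E[q₂]) = 25.2222; Firm 1's expected profit = (E[P] − 10)·q₁ = (25.2222 − 10)·15.2222 = 231.716.

231.72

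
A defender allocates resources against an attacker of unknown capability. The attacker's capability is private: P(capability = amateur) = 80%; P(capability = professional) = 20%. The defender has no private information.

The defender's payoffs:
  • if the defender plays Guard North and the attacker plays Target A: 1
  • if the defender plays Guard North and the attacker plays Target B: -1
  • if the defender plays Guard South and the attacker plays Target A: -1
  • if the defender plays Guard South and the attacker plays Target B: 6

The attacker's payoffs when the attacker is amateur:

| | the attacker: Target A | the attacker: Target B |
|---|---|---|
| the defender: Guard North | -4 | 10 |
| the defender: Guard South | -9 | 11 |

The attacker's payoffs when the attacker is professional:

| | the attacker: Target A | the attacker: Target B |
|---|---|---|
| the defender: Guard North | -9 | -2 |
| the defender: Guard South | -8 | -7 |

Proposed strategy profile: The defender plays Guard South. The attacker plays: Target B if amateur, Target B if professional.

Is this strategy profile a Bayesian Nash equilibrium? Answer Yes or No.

The defender plays Guard South: E[Guard South] = 0.8·(6) + 0.2·(6) = 6; E[Guard North] = -1. Best-responding. ✓
The attacker (capability amateur), facing Guard South: Target A gives -9, Target B gives 11. Proposed Target B is best. ✓
The attacker (capability professional), facing Guard South: Target A gives -8, Target B gives -7. Proposed Target B is best. ✓

Yes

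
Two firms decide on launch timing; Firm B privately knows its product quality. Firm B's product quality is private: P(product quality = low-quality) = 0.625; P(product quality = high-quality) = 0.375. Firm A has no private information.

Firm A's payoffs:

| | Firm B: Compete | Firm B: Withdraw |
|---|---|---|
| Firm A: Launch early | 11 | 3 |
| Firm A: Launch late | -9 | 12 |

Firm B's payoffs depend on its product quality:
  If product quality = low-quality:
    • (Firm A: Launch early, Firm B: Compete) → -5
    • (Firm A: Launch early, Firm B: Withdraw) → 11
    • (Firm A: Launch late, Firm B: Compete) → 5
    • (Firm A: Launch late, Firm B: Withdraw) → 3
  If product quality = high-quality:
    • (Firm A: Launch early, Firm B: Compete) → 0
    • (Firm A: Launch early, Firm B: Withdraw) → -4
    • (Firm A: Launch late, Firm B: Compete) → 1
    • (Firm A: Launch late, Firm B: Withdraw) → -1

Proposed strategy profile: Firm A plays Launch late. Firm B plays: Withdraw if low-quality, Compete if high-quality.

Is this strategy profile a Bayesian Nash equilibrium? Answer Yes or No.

No

A profile is a BNE iff every type of every player is best-responding given beliefs about the other side.
Firm A plays Launch late: E[Launch late] = 0.625·(12) + 0.375·(-9) = 4.125; E[Launch early] = 6. Not best-responding. ✗
Firm B (product quality low-quality), facing Launch late: Compete gives 5, Withdraw gives 3. Proposed Withdraw is not best — profitable deviation exists. ✗
Firm B (product quality high-quality), facing Launch late: Compete gives 1, Withdraw gives -1. Proposed Compete is best. ✓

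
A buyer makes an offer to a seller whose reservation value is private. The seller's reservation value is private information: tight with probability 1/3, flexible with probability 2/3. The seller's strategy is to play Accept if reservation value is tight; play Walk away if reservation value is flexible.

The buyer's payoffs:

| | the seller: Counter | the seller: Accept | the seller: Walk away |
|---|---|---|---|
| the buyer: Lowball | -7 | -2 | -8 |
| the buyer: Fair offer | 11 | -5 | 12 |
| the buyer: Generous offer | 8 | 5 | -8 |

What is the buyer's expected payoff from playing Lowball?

-6

E[Lowball] = 1/3·(-2) + 2/3·(-8) = (-2/3) + (-16/3) = -6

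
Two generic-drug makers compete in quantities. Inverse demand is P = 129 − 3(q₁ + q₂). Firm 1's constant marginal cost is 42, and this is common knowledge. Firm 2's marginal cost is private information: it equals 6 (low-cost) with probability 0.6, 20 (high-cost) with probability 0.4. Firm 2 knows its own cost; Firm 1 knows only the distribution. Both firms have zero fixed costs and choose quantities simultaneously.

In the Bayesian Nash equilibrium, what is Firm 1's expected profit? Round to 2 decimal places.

118.65

Type-c best response for Firm 2: q₂(c) = (129 − c)/6 − q₁/2.
Firm 1 maximizes expected profit; its first-order condition is 129 − 6q₁ − 3E[q₂] − 42 = 0.
Substituting E[q₂] and solving: E[c₂] = 11.6, so q₁ = (129 − 2·42 + 11.6)/9 = 6.28889.
E[P] = 129 − 3·(q₁ + E[q₂]) = 60.8667; Firm 1's expected profit = (E[P] − 42)·q₁ = (60.8667 − 42)·6.28889 = 118.65.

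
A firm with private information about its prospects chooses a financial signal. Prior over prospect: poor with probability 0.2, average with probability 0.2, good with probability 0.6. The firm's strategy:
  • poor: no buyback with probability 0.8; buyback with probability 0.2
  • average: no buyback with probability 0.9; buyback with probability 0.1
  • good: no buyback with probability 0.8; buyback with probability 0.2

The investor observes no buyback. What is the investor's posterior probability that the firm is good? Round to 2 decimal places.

P(no buyback) = 0.2·0.8 + 0.2·0.9 + 0.6·0.8 = 0.82
P(good | no buyback) = (0.6·0.8) / 0.82 = 0.48 / 0.82 = 0.585366

0.59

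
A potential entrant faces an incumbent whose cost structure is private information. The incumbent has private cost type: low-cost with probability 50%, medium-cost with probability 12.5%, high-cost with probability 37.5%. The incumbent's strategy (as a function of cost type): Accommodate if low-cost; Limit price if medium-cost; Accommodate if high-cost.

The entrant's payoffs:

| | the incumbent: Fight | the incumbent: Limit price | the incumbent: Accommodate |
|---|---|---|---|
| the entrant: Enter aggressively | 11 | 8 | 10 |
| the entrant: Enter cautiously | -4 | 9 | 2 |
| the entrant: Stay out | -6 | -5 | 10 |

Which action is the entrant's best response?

Enter aggressively

E[Enter aggressively] = 0.5·(10) + 0.125·(8) + 0.375·(10) = 9.75
E[Enter cautiously] = 0.5·(2) + 0.125·(9) + 0.375·(2) = 2.875
E[Stay out] = 0.5·(10) + 0.125·(-5) + 0.375·(10) = 8.125
Best response: Enter aggressively (9.75 is the largest).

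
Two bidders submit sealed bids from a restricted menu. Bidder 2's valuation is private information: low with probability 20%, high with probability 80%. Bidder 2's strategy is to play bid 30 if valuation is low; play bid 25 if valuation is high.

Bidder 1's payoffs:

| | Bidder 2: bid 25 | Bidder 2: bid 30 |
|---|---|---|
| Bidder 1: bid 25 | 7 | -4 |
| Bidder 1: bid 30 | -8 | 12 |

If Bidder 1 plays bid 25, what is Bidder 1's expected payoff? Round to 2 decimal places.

4.80

Take the expectation over Bidder 2's valuation, weighting each type's action by its prior probability.
E[bid 25] = 0.2·(-4) + 0.8·7 = (-0.8) + 5.6 = 4.8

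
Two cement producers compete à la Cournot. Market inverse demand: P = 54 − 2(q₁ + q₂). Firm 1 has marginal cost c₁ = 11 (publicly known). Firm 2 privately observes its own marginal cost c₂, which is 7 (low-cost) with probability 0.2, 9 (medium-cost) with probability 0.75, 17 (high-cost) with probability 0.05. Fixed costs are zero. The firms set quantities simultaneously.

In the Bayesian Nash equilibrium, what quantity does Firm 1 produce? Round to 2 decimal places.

Type-c best response for Firm 2: q₂(c) = (54 − c)/4 − q₁/2.
Firm 1 maximizes expected profit; its first-order condition is 54 − 4q₁ − 2E[q₂] − 11 = 0.
Substituting E[q₂] and solving: E[c₂] = 9, so q₁ = (54 − 2·11 + 9)/6 = 6.83333.

6.83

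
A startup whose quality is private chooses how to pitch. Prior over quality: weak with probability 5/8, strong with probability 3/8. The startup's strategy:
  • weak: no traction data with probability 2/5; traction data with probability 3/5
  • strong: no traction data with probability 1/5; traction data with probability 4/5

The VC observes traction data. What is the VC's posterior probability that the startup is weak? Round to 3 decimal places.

0.556

P(traction data) = (5/8)·(3/5) + (3/8)·(4/5) = 27/40
P(weak | traction data) = ((5/8)·(3/5)) / (27/40) = (3/8) / (27/40) = 5/9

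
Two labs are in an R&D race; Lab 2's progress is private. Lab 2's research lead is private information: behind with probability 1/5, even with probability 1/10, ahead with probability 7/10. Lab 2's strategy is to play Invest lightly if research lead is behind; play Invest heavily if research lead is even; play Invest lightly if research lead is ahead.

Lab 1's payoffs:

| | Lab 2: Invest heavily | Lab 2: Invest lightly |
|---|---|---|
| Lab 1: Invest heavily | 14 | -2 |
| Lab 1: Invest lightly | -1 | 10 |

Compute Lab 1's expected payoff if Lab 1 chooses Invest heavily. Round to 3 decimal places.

E[Invest heavily] = 1/5·(-2) + 1/10·14 + 7/10·(-2) = (-2/5) + 7/5 + (-7/5) = -2/5

-0.400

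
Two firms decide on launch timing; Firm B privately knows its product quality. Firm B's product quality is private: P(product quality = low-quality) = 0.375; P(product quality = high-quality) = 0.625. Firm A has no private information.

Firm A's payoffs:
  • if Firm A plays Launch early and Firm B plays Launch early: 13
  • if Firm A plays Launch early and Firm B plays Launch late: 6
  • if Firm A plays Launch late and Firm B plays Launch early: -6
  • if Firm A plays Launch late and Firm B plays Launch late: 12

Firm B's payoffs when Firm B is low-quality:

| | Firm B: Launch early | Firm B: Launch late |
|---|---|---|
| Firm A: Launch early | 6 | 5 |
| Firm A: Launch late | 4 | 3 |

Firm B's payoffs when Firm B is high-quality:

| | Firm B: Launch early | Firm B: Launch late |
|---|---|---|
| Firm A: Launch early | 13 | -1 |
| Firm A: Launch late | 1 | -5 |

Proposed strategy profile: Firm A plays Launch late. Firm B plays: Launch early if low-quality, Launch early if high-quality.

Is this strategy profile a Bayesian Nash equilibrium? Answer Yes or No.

No

Firm A plays Launch late: E[Launch late] = 0.375·(-6) + 0.625·(-6) = -6; E[Launch early] = 13. Not best-responding. ✗
Firm B (product quality low-quality), facing Launch late: Launch early gives 4, Launch late gives 3. Proposed Launch early is best. ✓
Firm B (product quality high-quality), facing Launch late: Launch early gives 1, Launch late gives -5. Proposed Launch early is best. ✓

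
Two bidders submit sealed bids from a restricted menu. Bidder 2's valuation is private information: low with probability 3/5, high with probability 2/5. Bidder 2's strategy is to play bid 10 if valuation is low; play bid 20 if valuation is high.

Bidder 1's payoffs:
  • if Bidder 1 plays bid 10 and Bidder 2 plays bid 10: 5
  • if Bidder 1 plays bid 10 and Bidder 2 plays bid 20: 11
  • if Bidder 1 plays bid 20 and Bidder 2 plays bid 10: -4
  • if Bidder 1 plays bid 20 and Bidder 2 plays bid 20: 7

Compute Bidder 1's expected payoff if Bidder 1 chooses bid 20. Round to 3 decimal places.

0.400

E[bid 20] = 3/5·(-4) + 2/5·7 = (-12/5) + 14/5 = 2/5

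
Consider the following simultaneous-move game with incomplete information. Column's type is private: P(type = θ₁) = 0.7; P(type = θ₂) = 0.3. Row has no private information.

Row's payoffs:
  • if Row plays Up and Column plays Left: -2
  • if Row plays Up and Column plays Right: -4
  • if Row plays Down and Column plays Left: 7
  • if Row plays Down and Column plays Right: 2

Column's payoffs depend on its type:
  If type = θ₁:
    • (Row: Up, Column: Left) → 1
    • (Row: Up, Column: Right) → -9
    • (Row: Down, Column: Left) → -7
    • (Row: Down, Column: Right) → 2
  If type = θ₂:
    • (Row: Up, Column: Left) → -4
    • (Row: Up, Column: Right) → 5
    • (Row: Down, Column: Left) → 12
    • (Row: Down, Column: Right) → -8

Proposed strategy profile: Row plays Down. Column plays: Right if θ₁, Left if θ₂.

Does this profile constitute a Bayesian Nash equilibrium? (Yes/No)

A profile is a BNE iff every type of every player is best-responding given beliefs about the other side.
Row plays Down: E[Down] = 0.7·(2) + 0.3·(7) = 3.5; E[Up] = -3.4. Best-responding. ✓
Column (type θ₁), facing Down: Left gives -7, Right gives 2. Proposed Right is best. ✓
Column (type θ₂), facing Down: Left gives 12, Right gives -8. Proposed Left is best. ✓

Yes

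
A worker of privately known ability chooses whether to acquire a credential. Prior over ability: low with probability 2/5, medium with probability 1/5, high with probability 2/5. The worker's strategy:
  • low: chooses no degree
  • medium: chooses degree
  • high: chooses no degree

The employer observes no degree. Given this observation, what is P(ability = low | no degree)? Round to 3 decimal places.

0.500

P(no degree) = (2/5)·1 + (1/5)·0 + (2/5)·1 = 4/5
P(low | no degree) = ((2/5)·1) / (4/5) = (2/5) / (4/5) = 1/2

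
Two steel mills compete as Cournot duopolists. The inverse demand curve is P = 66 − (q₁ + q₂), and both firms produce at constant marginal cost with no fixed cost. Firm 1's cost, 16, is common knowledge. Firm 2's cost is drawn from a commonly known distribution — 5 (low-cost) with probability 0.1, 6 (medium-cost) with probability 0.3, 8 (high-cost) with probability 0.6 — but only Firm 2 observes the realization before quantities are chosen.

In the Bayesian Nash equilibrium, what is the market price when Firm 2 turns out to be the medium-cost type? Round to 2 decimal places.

29.15

Each type of Firm 2 best-responds to q₁; Firm 1 best-responds to the expected q₂ over Firm 2's types.
Firm 2 with cost c maximizes (66 − (q₁+q₂) − c)·q₂, giving q₂(c) = (66 − c − q₁)/2.
E[c₂] = 0.1·5 + 0.3·6 + 0.6·8 = 7.1
Firm 1's FOC against E[q₂] yields q₁ = (66 − 2·16 + E[c₂])/3 = (66 − 32 + 7.1)/3 = 13.7.
q₂(medium-cost) = 23.15, so P = 66 − (13.7 + 23.15) = 29.15.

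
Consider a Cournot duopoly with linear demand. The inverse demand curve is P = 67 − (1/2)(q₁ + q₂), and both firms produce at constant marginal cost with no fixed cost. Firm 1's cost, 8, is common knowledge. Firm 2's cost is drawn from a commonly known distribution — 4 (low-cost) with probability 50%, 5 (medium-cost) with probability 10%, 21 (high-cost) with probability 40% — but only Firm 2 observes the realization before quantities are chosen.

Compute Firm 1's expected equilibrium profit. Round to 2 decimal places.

Firm 2 with cost c maximizes (67 − (1/2)(q₁+q₂) − c)·q₂, giving q₂(c) = (67 − c − (1/2)q₁).
E[c₂] = 0.5·4 + 0.1·5 + 0.4·21 = 10.9
Firm 1's FOC against E[q₂] yields q₁ = (67 − 2·8 + E[c₂])/(3/2) = (67 − 16 + 10.9)/(3/2) = 41.2667.
E[P] = 67 − (1/2)·(q₁ + E[q₂]) = 28.6333; Firm 1's expected profit = (E[P] − 8)·q₁ = (28.6333 − 8)·41.2667 = 851.469.

851.47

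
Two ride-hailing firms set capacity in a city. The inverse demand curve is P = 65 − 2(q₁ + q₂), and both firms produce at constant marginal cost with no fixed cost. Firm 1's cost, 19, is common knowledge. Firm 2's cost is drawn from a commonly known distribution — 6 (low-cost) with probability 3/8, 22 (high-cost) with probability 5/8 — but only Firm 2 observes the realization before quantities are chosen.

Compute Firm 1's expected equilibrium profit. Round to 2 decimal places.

Type-c best response for Firm 2: q₂(c) = (65 − c)/4 − q₁/2.
Firm 1 maximizes expected profit; its first-order condition is 65 − 4q₁ − 2E[q₂] − 19 = 0.
Substituting E[q₂] and solving: E[c₂] = 16, so q₁ = (65 − 2·19 + 16)/6 = 7.16667.
E[P] = 65 − 2·(q₁ + E[q₂]) = 33.3333; Firm 1's expected profit = (E[P] − 19)·q₁ = (33.3333 − 19)·7.16667 = 102.722.

102.72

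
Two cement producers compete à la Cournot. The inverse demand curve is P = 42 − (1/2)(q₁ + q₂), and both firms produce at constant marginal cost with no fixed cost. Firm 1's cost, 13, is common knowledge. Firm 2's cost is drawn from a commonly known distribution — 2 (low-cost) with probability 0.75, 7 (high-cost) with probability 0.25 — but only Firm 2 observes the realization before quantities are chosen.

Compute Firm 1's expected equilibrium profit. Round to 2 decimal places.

Type-c best response for Firm 2: q₂(c) = (42 − c) − q₁/2.
Firm 1 maximizes expected profit; its first-order condition is 42 − q₁ − (1/2)E[q₂] − 13 = 0.
Substituting E[q₂] and solving: E[c₂] = 3.25, so q₁ = (42 − 2·13 + 3.25)/(3/2) = 12.8333.
E[P] = 42 − (1/2)·(q₁ + E[q₂]) = 19.4167; Firm 1's expected profit = (E[P] − 13)·q₁ = (19.4167 − 13)·12.8333 = 82.3472.

82.35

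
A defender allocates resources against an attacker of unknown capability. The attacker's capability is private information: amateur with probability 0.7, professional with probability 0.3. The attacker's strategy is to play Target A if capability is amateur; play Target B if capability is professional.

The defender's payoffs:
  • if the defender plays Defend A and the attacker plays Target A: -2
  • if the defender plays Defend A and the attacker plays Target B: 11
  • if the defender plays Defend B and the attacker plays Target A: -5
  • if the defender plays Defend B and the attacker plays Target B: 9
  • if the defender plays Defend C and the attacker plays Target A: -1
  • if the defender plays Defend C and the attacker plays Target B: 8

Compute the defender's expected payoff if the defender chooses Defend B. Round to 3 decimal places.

E[Defend B] = 0.7·(-5) + 0.3·9 = (-3.5) + 2.7 = -0.8

-0.800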